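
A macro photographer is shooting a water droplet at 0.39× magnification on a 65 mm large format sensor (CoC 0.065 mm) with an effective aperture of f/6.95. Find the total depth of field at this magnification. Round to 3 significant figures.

5.94 mm

At magnification m, DoF ≈ 2·N_eff·c/m² = 2 × 6.95 × 0.065 / 0.39² = 0.9035 / 0.1521 ≈ 5.94 mm.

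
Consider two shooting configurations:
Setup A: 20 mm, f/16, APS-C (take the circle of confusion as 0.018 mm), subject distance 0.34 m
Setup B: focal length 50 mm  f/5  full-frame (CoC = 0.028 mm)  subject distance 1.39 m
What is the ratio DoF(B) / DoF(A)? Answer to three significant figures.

1.27

Setup A: H = 20²/(16×0.018) + 20 ≈ 1408.9 mm; DoF = Df − Dn = 441.79 − 276.33 ≈ 165.46 mm.
Setup B: H = 50²/(5×0.028) + 50 ≈ 17907.1 mm; DoF = Df − Dn = 1502.77 − 1292.98 ≈ 209.79 mm.
Ratio = 209.79 / 165.46 ≈ 1.27.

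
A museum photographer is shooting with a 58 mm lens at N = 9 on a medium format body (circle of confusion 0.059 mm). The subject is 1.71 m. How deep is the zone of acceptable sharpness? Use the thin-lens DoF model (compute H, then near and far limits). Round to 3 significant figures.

0.957 m

Hyperfocal distance H = f²/(N·c) + f = 58²/(9 × 0.059) + 58 = 3364/0.531 + 58 ≈ 6393.2 mm ≈ 6.393 m.
Near limit Dn = s·(H − f)/(H + s − 2f) = 1710 × (6393.2 − 58) / (6393.2 + 1710 − 2 × 58) = 1710 × 6335.2 / 7987.2 ≈ 1356.32 mm.
Far limit Df = s·(H − f)/(H − s) = 1710 × (6393.2 − 58) / (6393.2 − 1710) = 1710 × 6335.2 / 4683.2 ≈ 2313.20 mm.
Depth of field = Df − Dn = 2313.20 − 1356.32 ≈ 956.88 mm ≈ 0.957 m.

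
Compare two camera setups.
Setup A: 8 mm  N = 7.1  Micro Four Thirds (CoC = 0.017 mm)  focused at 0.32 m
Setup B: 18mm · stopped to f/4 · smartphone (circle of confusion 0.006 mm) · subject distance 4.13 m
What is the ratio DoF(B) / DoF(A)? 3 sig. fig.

Setup A: H = 8²/(7.1×0.017) + 8 ≈ 538.2 mm; DoF = Df − Dn = 777.48 − 201.46 ≈ 576.02 mm.
Setup B: H = 18²/(4×0.006) + 18 ≈ 13518.0 mm; DoF = Df − Dn = 5939.0 − 3165.7 ≈ 2773.3 mm.
Ratio = 2773.3 / 576.02 ≈ 4.81.

4.81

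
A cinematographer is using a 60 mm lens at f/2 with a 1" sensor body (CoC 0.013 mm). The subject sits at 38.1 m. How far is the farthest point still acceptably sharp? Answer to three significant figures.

52.5 m

Hyperfocal distance H = f²/(N·c) + f = 60²/(2 × 0.013) + 60 = 3600/0.026 + 60 ≈ 138521.5 mm ≈ 138.5 m.
Far limit Df = s·(H − f)/(H − s) = 38100 × (138521.5 − 60) / (138521.5 − 38100) = 38100 × 138461.5 / 100421.5 ≈ 52532 mm ≈ 52.5 m.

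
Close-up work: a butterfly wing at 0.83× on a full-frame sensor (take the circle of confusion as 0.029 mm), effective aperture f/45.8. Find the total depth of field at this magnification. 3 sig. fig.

At magnification m, DoF ≈ 2·N_eff·c/m² = 2 × 45.8 × 0.029 / 0.83² = 2.656 / 0.6889 ≈ 3.86 mm.

3.86 mm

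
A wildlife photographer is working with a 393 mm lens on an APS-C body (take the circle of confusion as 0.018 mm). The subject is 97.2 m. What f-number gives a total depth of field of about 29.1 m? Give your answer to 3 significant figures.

f/13

Write h = H − f = f²/(N·c). The thin-lens limits are Dn = s·h/(h + (s−f)) and Df = s·h/(h − (s−f)), so DoF = Df − Dn = 2·s·(s−f)·h / (h² − (s−f)²).
That is a quadratic in h: DoF·h² − 2·s·(s−f)·h − DoF·(s−f)² = 0 ⇒ h = (s−f)·(s + √(s² + DoF²)) / DoF = 96807 × (97200 + √(97200² + 29100²)) / 29100 = 96807 × (97200 + 101463) / 29100 ≈ 660891 mm.
Then N = f²/(c·h) = 393² / (0.018 × 660891) = 154449 / 11896 ≈ 13.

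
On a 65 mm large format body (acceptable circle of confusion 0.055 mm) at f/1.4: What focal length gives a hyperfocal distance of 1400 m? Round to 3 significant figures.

328 mm

From H = f²/(N·c) + f, with f ≪ H: f ≈ √(H·N·c) = √(1400000 × 1.4 × 0.055) = √107800 ≈ 328.3 mm.
The +f correction barely moves this — solving exactly, f² + N·c·f − N·c·H = 0 ⇒ f = (−N·c + √((N·c)² + 4·N·c·H))/2 = (−0.077 + √431200)/2 ≈ 328.29 mm, so f ≈ 328 mm.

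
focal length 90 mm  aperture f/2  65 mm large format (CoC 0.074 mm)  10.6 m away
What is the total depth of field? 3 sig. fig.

Hyperfocal distance H = f²/(N·c) + f = 90²/(2 × 0.074) + 90 = 8100/0.148 + 90 ≈ 54819.7 mm ≈ 54.82 m.
Near limit Dn = s·(H − f)/(H + s − 2f) = 10600 × (54819.7 − 90) / (54819.7 + 10600 − 2 × 90) = 10600 × 54729.7 / 65239.7 ≈ 8892.4 mm.
Far limit Df = s·(H − f)/(H − s) = 10600 × (54819.7 − 90) / (54819.7 − 10600) = 10600 × 54729.7 / 44219.7 ≈ 13119.4 mm.
Depth of field = Df − Dn = 13119.4 − 8892.4 ≈ 4227.0 mm ≈ 4.23 m.

4.23 m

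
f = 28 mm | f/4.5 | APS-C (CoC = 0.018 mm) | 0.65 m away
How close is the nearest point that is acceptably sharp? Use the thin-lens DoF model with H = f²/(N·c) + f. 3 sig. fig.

0.611 m

Hyperfocal distance H = f²/(N·c) + f = 28²/(4.5 × 0.018) + 28 = 784/0.081 + 28 ≈ 9707.0 mm ≈ 9.707 m.
Near limit Dn = s·(H − f)/(H + s − 2f) = 650 × (9707.0 − 28) / (9707.0 + 650 − 2 × 28) = 650 × 9679.0 / 10301.0 ≈ 610.75 mm ≈ 0.611 m.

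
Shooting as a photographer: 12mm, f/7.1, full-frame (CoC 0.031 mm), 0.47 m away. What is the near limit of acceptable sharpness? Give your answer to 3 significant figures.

276 mm

Hyperfocal distance H = f²/(N·c) + f = 12²/(7.1 × 0.031) + 12 = 144/0.2201 + 12 ≈ 666.2 mm ≈ 0.666 m.
Near limit Dn = s·(H − f)/(H + s − 2f) = 470 × (666.2 − 12) / (666.2 + 470 − 2 × 12) = 470 × 654.2 / 1112.2 ≈ 276.46 mm.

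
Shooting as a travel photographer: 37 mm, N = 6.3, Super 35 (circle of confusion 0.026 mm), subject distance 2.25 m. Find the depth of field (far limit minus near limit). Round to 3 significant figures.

Hyperfocal distance H = f²/(N·c) + f = 37²/(6.3 × 0.026) + 37 = 1369/0.1638 + 37 ≈ 8394.8 mm ≈ 8.395 m.
Near limit Dn = s·(H − f)/(H + s − 2f) = 2250 × (8394.8 − 37) / (8394.8 + 2250 − 2 × 37) = 2250 × 8357.8 / 10570.8 ≈ 1779.0 mm.
Far limit Df = s·(H − f)/(H − s) = 2250 × (8394.8 − 37) / (8394.8 − 2250) = 2250 × 8357.8 / 6144.8 ≈ 3060.3 mm.
Depth of field = Df − Dn = 3060.3 − 1779.0 ≈ 1281.3 mm ≈ 1.28 m.

1.28 m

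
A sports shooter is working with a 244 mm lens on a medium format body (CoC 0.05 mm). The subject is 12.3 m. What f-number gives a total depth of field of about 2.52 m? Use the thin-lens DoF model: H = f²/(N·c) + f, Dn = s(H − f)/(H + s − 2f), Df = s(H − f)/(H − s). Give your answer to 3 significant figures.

Write h = H − f = f²/(N·c). The thin-lens limits are Dn = s·h/(h + (s−f)) and Df = s·h/(h − (s−f)), so DoF = Df − Dn = 2·s·(s−f)·h / (h² − (s−f)²).
That is a quadratic in h: DoF·h² − 2·s·(s−f)·h − DoF·(s−f)² = 0 ⇒ h = (s−f)·(s + √(s² + DoF²)) / DoF = 12056 × (12300 + √(12300² + 2520²)) / 2520 = 12056 × (12300 + 12555.5) / 2520 ≈ 118912 mm.
Then N = f²/(c·h) = 244² / (0.05 × 118912) = 59536 / 5945.6 ≈ 10.

f/10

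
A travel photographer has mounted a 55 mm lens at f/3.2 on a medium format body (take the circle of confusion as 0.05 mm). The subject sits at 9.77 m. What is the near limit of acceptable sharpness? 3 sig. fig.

Hyperfocal distance H = f²/(N·c) + f = 55²/(3.2 × 0.05) + 55 = 3025/0.16 + 55 ≈ 18961.2 mm ≈ 18.96 m.
Near limit Dn = s·(H − f)/(H + s − 2f) = 9770 × (18961.2 − 55) / (18961.2 + 9770 − 2 × 55) = 9770 × 18906.2 / 28621.2 ≈ 6453.7 mm ≈ 6.45 m.

6.45 m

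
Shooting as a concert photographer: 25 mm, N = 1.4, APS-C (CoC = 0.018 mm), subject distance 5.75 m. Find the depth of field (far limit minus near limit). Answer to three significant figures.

2.80 m

Hyperfocal distance H = f²/(N·c) + f = 25²/(1.4 × 0.018) + 25 = 625/0.0252 + 25 ≈ 24826.6 mm ≈ 24.83 m.
Near limit Dn = s·(H − f)/(H + s − 2f) = 5750 × (24826.6 − 25) / (24826.6 + 5750 − 2 × 25) = 5750 × 24801.6 / 30526.6 ≈ 4671.6 mm.
Far limit Df = s·(H − f)/(H − s) = 5750 × (24826.6 − 25) / (24826.6 − 5750) = 5750 × 24801.6 / 19076.6 ≈ 7475.6 mm.
Depth of field = Df − Dn = 7475.6 − 4671.6 ≈ 2804.0 mm ≈ 2.80 m.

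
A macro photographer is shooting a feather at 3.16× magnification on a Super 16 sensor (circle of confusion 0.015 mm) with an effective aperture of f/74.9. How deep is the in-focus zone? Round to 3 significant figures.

0.225 mm

At magnification m, DoF ≈ 2·N_eff·c/m² = 2 × 74.9 × 0.015 / 3.16² = 2.247 / 9.986 ≈ 0.225 mm.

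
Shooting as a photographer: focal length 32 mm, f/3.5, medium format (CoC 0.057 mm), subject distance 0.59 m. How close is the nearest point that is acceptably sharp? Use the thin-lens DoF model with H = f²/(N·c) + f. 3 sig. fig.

0.532 m

Hyperfocal distance H = f²/(N·c) + f = 32²/(3.5 × 0.057) + 32 = 1024/0.1995 + 32 ≈ 5164.8 mm ≈ 5.165 m.
Near limit Dn = s·(H − f)/(H + s − 2f) = 590 × (5164.8 − 32) / (5164.8 + 590 − 2 × 32) = 590 × 5132.8 / 5690.8 ≈ 532.15 mm ≈ 0.532 m.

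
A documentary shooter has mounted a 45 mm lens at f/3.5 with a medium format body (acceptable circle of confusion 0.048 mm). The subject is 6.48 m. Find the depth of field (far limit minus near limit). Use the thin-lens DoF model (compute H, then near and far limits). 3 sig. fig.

9.68 m

Hyperfocal distance H = f²/(N·c) + f = 45²/(3.5 × 0.048) + 45 = 2025/0.168 + 45 ≈ 12098.6 mm ≈ 12.10 m.
Near limit Dn = s·(H − f)/(H + s − 2f) = 6480 × (12098.6 − 45) / (12098.6 + 6480 − 2 × 45) = 6480 × 12053.6 / 18488.6 ≈ 4224.6 mm.
Far limit Df = s·(H − f)/(H − s) = 6480 × (12098.6 − 45) / (12098.6 − 6480) = 6480 × 12053.6 / 5618.6 ≈ 13901.6 mm.
Depth of field = Df − Dn = 13901.6 − 4224.6 ≈ 9677.0 mm ≈ 9.68 m.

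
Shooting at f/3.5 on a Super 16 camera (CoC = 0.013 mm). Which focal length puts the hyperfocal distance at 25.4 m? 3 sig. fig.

34.0 mm

From H = f²/(N·c) + f, with f ≪ H: f ≈ √(H·N·c) = √(25400 × 3.5 × 0.013) = √1155.7 ≈ 34.00 mm.
The +f correction barely moves this — solving exactly, f² + N·c·f − N·c·H = 0 ⇒ f = (−N·c + √((N·c)² + 4·N·c·H))/2 = (−0.0455 + √4622.8)/2 ≈ 33.973 mm, so f ≈ 34.0 mm.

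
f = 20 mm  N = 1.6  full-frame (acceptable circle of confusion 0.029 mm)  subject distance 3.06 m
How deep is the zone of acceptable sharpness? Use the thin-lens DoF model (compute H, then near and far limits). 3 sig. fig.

Hyperfocal distance H = f²/(N·c) + f = 20²/(1.6 × 0.029) + 20 = 400/0.0464 + 20 ≈ 8640.7 mm ≈ 8.641 m.
Near limit Dn = s·(H − f)/(H + s − 2f) = 3060 × (8640.7 − 20) / (8640.7 + 3060 − 2 × 20) = 3060 × 8620.7 / 11660.7 ≈ 2262.2 mm.
Far limit Df = s·(H − f)/(H − s) = 3060 × (8640.7 − 20) / (8640.7 − 3060) = 3060 × 8620.7 / 5580.7 ≈ 4726.9 mm.
Depth of field = Df − Dn = 4726.9 − 2262.2 ≈ 2464.7 mm ≈ 2.46 m.

2.46 m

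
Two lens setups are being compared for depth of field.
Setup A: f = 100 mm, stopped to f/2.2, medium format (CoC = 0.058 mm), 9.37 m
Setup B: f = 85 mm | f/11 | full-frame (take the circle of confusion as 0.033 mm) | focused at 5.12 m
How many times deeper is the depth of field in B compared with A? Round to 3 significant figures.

1.23

Setup A: H = 100²/(2.2×0.058) + 100 ≈ 78469.9 mm; DoF = Df − Dn = 10627.0 − 8378.9 ≈ 2248.1 mm.
Setup B: H = 85²/(11×0.033) + 85 ≈ 19988.6 mm; DoF = Df − Dn = 6853.8 − 4086.3 ≈ 2767.5 mm.
Ratio = 2767.5 / 2248.1 ≈ 1.23.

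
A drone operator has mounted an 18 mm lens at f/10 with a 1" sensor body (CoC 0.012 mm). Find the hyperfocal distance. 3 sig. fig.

Hyperfocal distance H = f²/(N·c) + f = 18²/(10 × 0.012) + 18 = 324/0.12 + 18 ≈ 2718.0 mm ≈ 2.72 m.

2.72 m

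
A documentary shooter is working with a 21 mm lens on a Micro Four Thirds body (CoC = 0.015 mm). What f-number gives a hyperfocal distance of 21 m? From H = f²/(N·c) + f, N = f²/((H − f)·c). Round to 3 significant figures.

f/1.40

Rearrange H = f²/(N·c) + f for N: N = f² / ((H − f)·c).
N = 21² / ((21000 − 21) × 0.015) = 441 / 314.7 ≈ 1.40.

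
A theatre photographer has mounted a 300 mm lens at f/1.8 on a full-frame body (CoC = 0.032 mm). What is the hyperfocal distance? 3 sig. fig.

1560 m

Hyperfocal distance H = f²/(N·c) + f = 300²/(1.8 × 0.032) + 300 = 90000/0.0576 + 300 ≈ 1562800.0 mm ≈ 1560 m.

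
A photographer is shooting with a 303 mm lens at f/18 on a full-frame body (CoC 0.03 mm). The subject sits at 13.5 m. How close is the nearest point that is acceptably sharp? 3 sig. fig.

Hyperfocal distance H = f²/(N·c) + f = 303²/(18 × 0.03) + 303 = 91809/0.54 + 303 ≈ 170319.7 mm ≈ 170.3 m.
Near limit Dn = s·(H − f)/(H + s − 2f) = 13500 × (170319.7 − 303) / (170319.7 + 13500 − 2 × 303) = 13500 × 170016.7 / 183213.7 ≈ 12528 mm ≈ 12.5 m.

12.5 m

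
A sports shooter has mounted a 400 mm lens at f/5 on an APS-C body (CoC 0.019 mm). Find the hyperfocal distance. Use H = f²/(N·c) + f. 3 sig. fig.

1680 m

Hyperfocal distance H = f²/(N·c) + f = 400²/(5 × 0.019) + 400 = 160000/0.095 + 400 ≈ 1684610.5 mm ≈ 1680 m.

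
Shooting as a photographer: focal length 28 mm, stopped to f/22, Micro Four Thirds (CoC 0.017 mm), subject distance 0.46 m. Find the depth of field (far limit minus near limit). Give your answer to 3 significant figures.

198 mm

Hyperfocal distance H = f²/(N·c) + f = 28²/(22 × 0.017) + 28 = 784/0.374 + 28 ≈ 2124.3 mm ≈ 2.124 m.
Near limit Dn = s·(H − f)/(H + s − 2f) = 460 × (2124.3 − 28) / (2124.3 + 460 − 2 × 28) = 460 × 2096.3 / 2528.3 ≈ 381.40 mm.
Far limit Df = s·(H − f)/(H − s) = 460 × (2124.3 − 28) / (2124.3 − 460) = 460 × 2096.3 / 1664.3 ≈ 579.40 mm.
Depth of field = Df − Dn = 579.40 − 381.40 ≈ 198.00 mm.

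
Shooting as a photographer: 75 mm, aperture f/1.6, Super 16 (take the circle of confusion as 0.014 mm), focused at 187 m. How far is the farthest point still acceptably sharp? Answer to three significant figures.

Hyperfocal distance H = f²/(N·c) + f = 75²/(1.6 × 0.014) + 75 = 5625/0.0224 + 75 ≈ 251191.1 mm ≈ 251.2 m.
Far limit Df = s·(H − f)/(H − s) = 187000 × (251191.1 − 75) / (251191.1 − 187000) = 187000 × 251116.1 / 64191.1 ≈ 731546 mm ≈ 732 m.

732 m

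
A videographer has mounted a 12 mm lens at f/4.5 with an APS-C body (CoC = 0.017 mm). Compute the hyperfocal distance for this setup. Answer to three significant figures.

Hyperfocal distance H = f²/(N·c) + f = 12²/(4.5 × 0.017) + 12 = 144/0.0765 + 12 ≈ 1894.4 mm ≈ 1.89 m.

1.89 m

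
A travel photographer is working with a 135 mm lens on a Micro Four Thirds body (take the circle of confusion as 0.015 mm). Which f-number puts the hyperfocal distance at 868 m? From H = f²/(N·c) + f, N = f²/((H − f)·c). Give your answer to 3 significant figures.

f/1.40

Rearrange H = f²/(N·c) + f for N: N = f² / ((H − f)·c).
N = 135² / ((868000 − 135) × 0.015) = 18225 / 13018 ≈ 1.40.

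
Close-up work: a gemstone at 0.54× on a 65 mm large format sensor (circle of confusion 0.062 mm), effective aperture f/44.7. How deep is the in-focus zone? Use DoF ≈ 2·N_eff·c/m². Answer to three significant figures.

At magnification m, DoF ≈ 2·N_eff·c/m² = 2 × 44.7 × 0.062 / 0.54² = 5.543 / 0.2916 ≈ 19 mm.

19.0 mm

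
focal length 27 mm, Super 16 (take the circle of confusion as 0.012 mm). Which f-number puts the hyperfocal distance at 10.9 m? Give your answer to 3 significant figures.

f/5.59

Rearrange H = f²/(N·c) + f for N: N = f² / ((H − f)·c).
N = 27² / ((10900 − 27) × 0.012) = 729 / 130.5 ≈ 5.59.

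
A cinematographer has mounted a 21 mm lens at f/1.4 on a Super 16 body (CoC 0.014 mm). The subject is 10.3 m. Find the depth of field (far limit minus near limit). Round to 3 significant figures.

11.9 m

Hyperfocal distance H = f²/(N·c) + f = 21²/(1.4 × 0.014) + 21 = 441/0.0196 + 21 ≈ 22521.0 mm ≈ 22.52 m.
Near limit Dn = s·(H − f)/(H + s − 2f) = 10300 × (22521.0 − 21) / (22521.0 + 10300 − 2 × 21) = 10300 × 22500.0 / 32779.0 ≈ 7070 mm.
Far limit Df = s·(H − f)/(H − s) = 10300 × (22521.0 − 21) / (22521.0 − 10300) = 10300 × 22500.0 / 12221.0 ≈ 18963 mm.
Depth of field = Df − Dn = 18963 − 7070 ≈ 11893 mm ≈ 11.9 m.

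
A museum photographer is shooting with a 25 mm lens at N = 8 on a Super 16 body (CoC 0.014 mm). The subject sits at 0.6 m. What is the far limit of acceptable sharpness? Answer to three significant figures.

0.669 m

Hyperfocal distance H = f²/(N·c) + f = 25²/(8 × 0.014) + 25 = 625/0.112 + 25 ≈ 5605.4 mm ≈ 5.605 m.
Far limit Df = s·(H − f)/(H − s) = 600 × (5605.4 − 25) / (5605.4 − 600) = 600 × 5580.4 / 5005.4 ≈ 668.93 mm ≈ 0.669 m.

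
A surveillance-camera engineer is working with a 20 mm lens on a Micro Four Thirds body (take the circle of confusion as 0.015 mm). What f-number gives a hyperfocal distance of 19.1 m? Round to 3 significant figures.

Rearrange H = f²/(N·c) + f for N: N = f² / ((H − f)·c).
N = 20² / ((19100 − 20) × 0.015) = 400 / 286.2 ≈ 1.40.

f/1.40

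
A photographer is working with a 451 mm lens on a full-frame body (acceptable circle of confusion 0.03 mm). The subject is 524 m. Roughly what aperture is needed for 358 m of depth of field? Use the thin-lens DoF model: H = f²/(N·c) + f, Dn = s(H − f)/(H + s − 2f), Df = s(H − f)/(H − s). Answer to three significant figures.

f/4

Write h = H − f = f²/(N·c). The thin-lens limits are Dn = s·h/(h + (s−f)) and Df = s·h/(h − (s−f)), so DoF = Df − Dn = 2·s·(s−f)·h / (h² − (s−f)²).
That is a quadratic in h: DoF·h² − 2·s·(s−f)·h − DoF·(s−f)² = 0 ⇒ h = (s−f)·(s + √(s² + DoF²)) / DoF = 523549 × (524000 + √(524000² + 358000²)) / 358000 = 523549 × (524000 + 634618) / 358000 ≈ 1694395 mm.
Then N = f²/(c·h) = 451² / (0.03 × 1694395) = 203401 / 50832 ≈ 4.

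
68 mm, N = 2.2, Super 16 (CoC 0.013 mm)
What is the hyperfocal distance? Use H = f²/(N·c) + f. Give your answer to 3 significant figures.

Hyperfocal distance H = f²/(N·c) + f = 68²/(2.2 × 0.013) + 68 = 4624/0.0286 + 68 ≈ 161746.3 mm ≈ 162 m.

162 m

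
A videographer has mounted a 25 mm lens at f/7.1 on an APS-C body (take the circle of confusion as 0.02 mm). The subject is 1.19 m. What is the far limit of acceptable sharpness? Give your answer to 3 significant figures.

Hyperfocal distance H = f²/(N·c) + f = 25²/(7.1 × 0.02) + 25 = 625/0.142 + 25 ≈ 4426.4 mm ≈ 4.426 m.
Far limit Df = s·(H − f)/(H − s) = 1190 × (4426.4 − 25) / (4426.4 − 1190) = 1190 × 4401.4 / 3236.4 ≈ 1618.4 mm ≈ 1.62 m.

1.62 m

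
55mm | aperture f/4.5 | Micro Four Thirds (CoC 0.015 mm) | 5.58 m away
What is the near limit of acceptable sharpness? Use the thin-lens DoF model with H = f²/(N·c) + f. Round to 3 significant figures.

4.97 m

Hyperfocal distance H = f²/(N·c) + f = 55²/(4.5 × 0.015) + 55 = 3025/0.0675 + 55 ≈ 44869.8 mm ≈ 44.87 m.
Near limit Dn = s·(H − f)/(H + s − 2f) = 5580 × (44869.8 − 55) / (44869.8 + 5580 − 2 × 55) = 5580 × 44814.8 / 50339.8 ≈ 4967.6 mm ≈ 4.97 m.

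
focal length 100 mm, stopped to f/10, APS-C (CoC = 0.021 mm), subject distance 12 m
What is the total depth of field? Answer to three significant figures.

Hyperfocal distance H = f²/(N·c) + f = 100²/(10 × 0.021) + 100 = 10000/0.21 + 100 ≈ 47719.0 mm ≈ 47.72 m.
Near limit Dn = s·(H − f)/(H + s − 2f) = 12000 × (47719.0 − 100) / (47719.0 + 12000 − 2 × 100) = 12000 × 47619.0 / 59519.0 ≈ 9600.8 mm.
Far limit Df = s·(H − f)/(H − s) = 12000 × (47719.0 − 100) / (47719.0 − 12000) = 12000 × 47619.0 / 35719.0 ≈ 15997.9 mm.
Depth of field = Df − Dn = 15997.9 − 9600.8 ≈ 6397.1 mm ≈ 6.40 m.

6.40 m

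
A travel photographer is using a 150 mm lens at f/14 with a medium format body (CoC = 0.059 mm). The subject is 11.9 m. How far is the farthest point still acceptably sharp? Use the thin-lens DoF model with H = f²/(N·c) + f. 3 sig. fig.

20.9 m

Hyperfocal distance H = f²/(N·c) + f = 150²/(14 × 0.059) + 150 = 22500/0.826 + 150 ≈ 27389.7 mm ≈ 27.39 m.
Far limit Df = s·(H − f)/(H − s) = 11900 × (27389.7 − 150) / (27389.7 − 11900) = 11900 × 27239.7 / 15489.7 ≈ 20927 mm ≈ 20.9 m.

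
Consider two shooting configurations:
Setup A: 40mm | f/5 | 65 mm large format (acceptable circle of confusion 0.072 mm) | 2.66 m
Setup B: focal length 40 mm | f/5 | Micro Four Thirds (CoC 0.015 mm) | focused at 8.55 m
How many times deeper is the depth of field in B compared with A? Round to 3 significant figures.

1.69

Setup A: H = 40²/(5×0.072) + 40 ≈ 4484.4 mm; DoF = Df − Dn = 6479.9 − 1673.5 ≈ 4806.4 mm.
Setup B: H = 40²/(5×0.015) + 40 ≈ 21373.3 mm; DoF = Df − Dn = 14224.1 − 6111.9 ≈ 8112.2 mm.
Ratio = 8112.2 / 4806.4 ≈ 1.69.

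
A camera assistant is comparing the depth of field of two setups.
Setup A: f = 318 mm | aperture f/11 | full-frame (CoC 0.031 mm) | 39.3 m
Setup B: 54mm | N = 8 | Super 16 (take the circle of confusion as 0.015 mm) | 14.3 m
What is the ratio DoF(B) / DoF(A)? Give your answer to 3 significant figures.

2.43

Setup A: H = 318²/(11×0.031) + 318 ≈ 296869.3 mm; DoF = Df − Dn = 45248 − 34734 ≈ 10514 mm.
Setup B: H = 54²/(8×0.015) + 54 ≈ 24354.0 mm; DoF = Df − Dn = 34562 − 9015 ≈ 25547 mm.
Ratio = 25547 / 10514 ≈ 2.43.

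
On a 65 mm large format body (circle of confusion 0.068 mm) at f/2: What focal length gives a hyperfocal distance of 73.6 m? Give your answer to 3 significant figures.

100 mm

From H = f²/(N·c) + f, with f ≪ H: f ≈ √(H·N·c) = √(73600 × 2 × 0.068) = √10010 ≈ 100.0 mm.
The +f correction barely moves this — solving exactly, f² + N·c·f − N·c·H = 0 ⇒ f = (−N·c + √((N·c)² + 4·N·c·H))/2 = (−0.136 + √40038)/2 ≈ 99.980 mm, so f ≈ 100 mm.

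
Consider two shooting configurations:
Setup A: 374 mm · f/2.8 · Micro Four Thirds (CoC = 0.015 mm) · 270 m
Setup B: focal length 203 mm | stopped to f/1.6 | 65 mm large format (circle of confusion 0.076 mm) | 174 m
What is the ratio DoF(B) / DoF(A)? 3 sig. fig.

5.50

Setup A: H = 374²/(2.8×0.015) + 374 ≈ 3330755.0 mm; DoF = Df − Dn = 293785 − 249778 ≈ 44007 mm.
Setup B: H = 203²/(1.6×0.076) + 203 ≈ 339092.8 mm; DoF = Df − Dn = 357174 − 115015 ≈ 242159 mm.
Ratio = 242159 / 44007 ≈ 5.50.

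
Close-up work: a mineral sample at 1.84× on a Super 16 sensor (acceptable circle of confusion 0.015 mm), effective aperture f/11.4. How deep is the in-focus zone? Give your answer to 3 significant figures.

0.101 mm

At magnification m, DoF ≈ 2·N_eff·c/m² = 2 × 11.4 × 0.015 / 1.84² = 0.342 / 3.386 ≈ 0.101 mm.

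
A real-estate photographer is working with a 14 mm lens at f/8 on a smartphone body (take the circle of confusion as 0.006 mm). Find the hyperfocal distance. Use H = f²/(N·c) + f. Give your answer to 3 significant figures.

4.10 m

Hyperfocal distance H = f²/(N·c) + f = 14²/(8 × 0.006) + 14 = 196/0.048 + 14 ≈ 4097.3 mm ≈ 4.10 m.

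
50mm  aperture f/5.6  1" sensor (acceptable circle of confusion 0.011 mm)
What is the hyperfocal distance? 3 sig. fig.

40.6 m

Hyperfocal distance H = f²/(N·c) + f = 50²/(5.6 × 0.011) + 50 = 2500/0.0616 + 50 ≈ 40634.4 mm ≈ 40.6 m.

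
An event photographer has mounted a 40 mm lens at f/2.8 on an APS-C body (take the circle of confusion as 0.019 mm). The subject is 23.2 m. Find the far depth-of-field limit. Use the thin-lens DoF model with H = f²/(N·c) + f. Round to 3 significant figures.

Hyperfocal distance H = f²/(N·c) + f = 40²/(2.8 × 0.019) + 40 = 1600/0.0532 + 40 ≈ 30115.2 mm ≈ 30.12 m.
Far limit Df = s·(H − f)/(H − s) = 23200 × (30115.2 − 40) / (30115.2 − 23200) = 23200 × 30075.2 / 6915.2 ≈ 100900 mm ≈ 101 m.

101 m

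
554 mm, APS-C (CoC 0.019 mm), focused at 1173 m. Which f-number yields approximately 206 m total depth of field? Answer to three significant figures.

Write h = H − f = f²/(N·c). The thin-lens limits are Dn = s·h/(h + (s−f)) and Df = s·h/(h − (s−f)), so DoF = Df − Dn = 2·s·(s−f)·h / (h² − (s−f)²).
That is a quadratic in h: DoF·h² − 2·s·(s−f)·h − DoF·(s−f)² = 0 ⇒ h = (s−f)·(s + √(s² + DoF²)) / DoF = 1172446 × (1173000 + √(1173000² + 206000²)) / 206000 = 1172446 × (1173000 + 1190951) / 206000 ≈ 13454394 mm.
Then N = f²/(c·h) = 554² / (0.019 × 13454394) = 306916 / 255633 ≈ 1.20.

f/1.20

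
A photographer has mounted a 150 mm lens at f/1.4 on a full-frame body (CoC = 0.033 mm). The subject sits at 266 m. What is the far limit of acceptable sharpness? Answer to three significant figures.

Hyperfocal distance H = f²/(N·c) + f = 150²/(1.4 × 0.033) + 150 = 22500/0.0462 + 150 ≈ 487163.0 mm ≈ 487.2 m.
Far limit Df = s·(H − f)/(H − s) = 266000 × (487163.0 − 150) / (487163.0 − 266000) = 266000 × 487013.0 / 221163.0 ≈ 585747 mm ≈ 586 m.

586 m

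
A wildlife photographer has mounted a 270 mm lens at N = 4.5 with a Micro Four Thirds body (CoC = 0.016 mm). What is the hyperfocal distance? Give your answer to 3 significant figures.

1010 m

Hyperfocal distance H = f²/(N·c) + f = 270²/(4.5 × 0.016) + 270 = 72900/0.072 + 270 ≈ 1012770.0 mm ≈ 1010 m.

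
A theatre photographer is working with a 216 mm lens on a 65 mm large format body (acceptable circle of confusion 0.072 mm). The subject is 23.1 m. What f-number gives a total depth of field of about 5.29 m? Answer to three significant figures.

f/3.20

Write h = H − f = f²/(N·c). The thin-lens limits are Dn = s·h/(h + (s−f)) and Df = s·h/(h − (s−f)), so DoF = Df − Dn = 2·s·(s−f)·h / (h² − (s−f)²).
That is a quadratic in h: DoF·h² − 2·s·(s−f)·h − DoF·(s−f)² = 0 ⇒ h = (s−f)·(s + √(s² + DoF²)) / DoF = 22884 × (23100 + √(23100² + 5290²)) / 5290 = 22884 × (23100 + 23698.0) / 5290 ≈ 202443 mm.
Then N = f²/(c·h) = 216² / (0.072 × 202443) = 46656 / 14576 ≈ 3.20.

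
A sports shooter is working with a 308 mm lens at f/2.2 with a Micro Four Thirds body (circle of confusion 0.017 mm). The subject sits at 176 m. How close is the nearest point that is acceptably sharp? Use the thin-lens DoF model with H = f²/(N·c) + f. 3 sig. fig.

Hyperfocal distance H = f²/(N·c) + f = 308²/(2.2 × 0.017) + 308 = 94864/0.0374 + 308 ≈ 2536778.6 mm ≈ 2537 m.
Near limit Dn = s·(H − f)/(H + s − 2f) = 176000 × (2536778.6 − 308) / (2536778.6 + 176000 − 2 × 308) = 176000 × 2536470.6 / 2712162.6 ≈ 164599 mm ≈ 165 m.

165 m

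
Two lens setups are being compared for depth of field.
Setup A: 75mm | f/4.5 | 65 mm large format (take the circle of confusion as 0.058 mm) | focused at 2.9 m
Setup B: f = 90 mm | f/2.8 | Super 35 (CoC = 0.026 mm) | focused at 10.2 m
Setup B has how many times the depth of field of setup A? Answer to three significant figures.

Setup A: H = 75²/(4.5×0.058) + 75 ≈ 21626.7 mm; DoF = Df − Dn = 3337.48 − 2563.92 ≈ 773.56 mm.
Setup B: H = 90²/(2.8×0.026) + 90 ≈ 111353.7 mm; DoF = Df − Dn = 11219.5 − 9350.4 ≈ 1869.1 mm.
Ratio = 1869.1 / 773.56 ≈ 2.42.

2.42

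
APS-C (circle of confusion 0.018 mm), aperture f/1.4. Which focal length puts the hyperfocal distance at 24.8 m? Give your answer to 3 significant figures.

25.0 mm

From H = f²/(N·c) + f, with f ≪ H: f ≈ √(H·N·c) = √(24800 × 1.4 × 0.018) = √624.96 ≈ 25.00 mm.
The +f correction barely moves this — solving exactly, f² + N·c·f − N·c·H = 0 ⇒ f = (−N·c + √((N·c)² + 4·N·c·H))/2 = (−0.0252 + √2499.8)/2 ≈ 24.987 mm, so f ≈ 25.0 mm.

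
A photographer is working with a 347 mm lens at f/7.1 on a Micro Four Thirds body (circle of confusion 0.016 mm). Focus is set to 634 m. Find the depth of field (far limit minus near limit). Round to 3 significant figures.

Hyperfocal distance H = f²/(N·c) + f = 347²/(7.1 × 0.016) + 347 = 120409/0.1136 + 347 ≈ 1060285.4 mm ≈ 1060 m.
Near limit Dn = s·(H − f)/(H + s − 2f) = 634000 × (1060285.4 − 347) / (1060285.4 + 634000 − 2 × 347) = 634000 × 1059938.4 / 1693591.4 ≈ 396790 mm.
Far limit Df = s·(H − f)/(H − s) = 634000 × (1060285.4 − 347) / (1060285.4 − 634000) = 634000 × 1059938.4 / 426285.4 ≈ 1576411 mm.
Depth of field = Df − Dn = 1576411 − 396790 ≈ 1179621 mm ≈ 1180 m.

1180 m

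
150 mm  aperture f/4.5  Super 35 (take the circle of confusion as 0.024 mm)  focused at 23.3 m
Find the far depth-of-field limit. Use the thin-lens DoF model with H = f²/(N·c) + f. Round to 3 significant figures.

26.2 m

Hyperfocal distance H = f²/(N·c) + f = 150²/(4.5 × 0.024) + 150 = 22500/0.108 + 150 ≈ 208483.3 mm ≈ 208.5 m.
Far limit Df = s·(H − f)/(H − s) = 23300 × (208483.3 − 150) / (208483.3 − 23300) = 23300 × 208333.3 / 185183.3 ≈ 26213 mm ≈ 26.2 m.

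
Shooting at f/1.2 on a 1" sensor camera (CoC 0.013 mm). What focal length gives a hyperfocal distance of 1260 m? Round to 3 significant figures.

140 mm

From H = f²/(N·c) + f, with f ≪ H: f ≈ √(H·N·c) = √(1260000 × 1.2 × 0.013) = √19656 ≈ 140.2 mm.
The +f correction barely moves this — solving exactly, f² + N·c·f − N·c·H = 0 ⇒ f = (−N·c + √((N·c)² + 4·N·c·H))/2 = (−0.0156 + √78624)/2 ≈ 140.19 mm, so f ≈ 140 mm.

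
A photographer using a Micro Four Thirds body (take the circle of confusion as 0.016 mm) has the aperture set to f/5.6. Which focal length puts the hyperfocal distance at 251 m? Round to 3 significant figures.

From H = f²/(N·c) + f, with f ≪ H: f ≈ √(H·N·c) = √(251000 × 5.6 × 0.016) = √22490 ≈ 150.0 mm.
The +f correction barely moves this — solving exactly, f² + N·c·f − N·c·H = 0 ⇒ f = (−N·c + √((N·c)² + 4·N·c·H))/2 = (−0.0896 + √89958)/2 ≈ 149.92 mm, so f ≈ 150 mm.

150 mm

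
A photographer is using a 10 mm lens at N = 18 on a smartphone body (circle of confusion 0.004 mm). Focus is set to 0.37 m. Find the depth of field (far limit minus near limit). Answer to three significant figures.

Hyperfocal distance H = f²/(N·c) + f = 10²/(18 × 0.004) + 10 = 100/0.072 + 10 ≈ 1398.9 mm ≈ 1.399 m.
Near limit Dn = s·(H − f)/(H + s − 2f) = 370 × (1398.9 − 10) / (1398.9 + 370 − 2 × 10) = 370 × 1388.9 / 1748.9 ≈ 293.84 mm.
Far limit Df = s·(H − f)/(H − s) = 370 × (1398.9 − 10) / (1398.9 − 370) = 370 × 1388.9 / 1028.9 ≈ 499.46 mm.
Depth of field = Df − Dn = 499.46 − 293.84 ≈ 205.62 mm.

206 mm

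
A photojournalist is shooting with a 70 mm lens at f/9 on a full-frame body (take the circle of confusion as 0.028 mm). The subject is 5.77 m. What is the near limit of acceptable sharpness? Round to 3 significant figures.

4.46 m

Hyperfocal distance H = f²/(N·c) + f = 70²/(9 × 0.028) + 70 = 4900/0.252 + 70 ≈ 19514.4 mm ≈ 19.51 m.
Near limit Dn = s·(H − f)/(H + s − 2f) = 5770 × (19514.4 − 70) / (19514.4 + 5770 − 2 × 70) = 5770 × 19444.4 / 25144.4 ≈ 4462.0 mm ≈ 4.46 m.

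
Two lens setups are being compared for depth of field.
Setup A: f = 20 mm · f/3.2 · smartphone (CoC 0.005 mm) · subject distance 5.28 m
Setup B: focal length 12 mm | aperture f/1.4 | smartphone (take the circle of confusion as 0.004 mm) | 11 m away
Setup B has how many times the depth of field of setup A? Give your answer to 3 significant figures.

Setup A: H = 20²/(3.2×0.005) + 20 ≈ 25020.0 mm; DoF = Df − Dn = 6686.9 − 4362.2 ≈ 2324.7 mm.
Setup B: H = 12²/(1.4×0.004) + 12 ≈ 25726.3 mm; DoF = Df − Dn = 19208 − 7707 ≈ 11501 mm.
Ratio = 11501 / 2324.7 ≈ 4.95.

4.95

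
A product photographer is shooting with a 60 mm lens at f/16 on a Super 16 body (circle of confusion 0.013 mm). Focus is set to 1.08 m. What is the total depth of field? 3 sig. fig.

128 mm

Hyperfocal distance H = f²/(N·c) + f = 60²/(16 × 0.013) + 60 = 3600/0.208 + 60 ≈ 17367.7 mm ≈ 17.37 m.
Near limit Dn = s·(H − f)/(H + s − 2f) = 1080 × (17367.7 − 60) / (17367.7 + 1080 − 2 × 60) = 1080 × 17307.7 / 18327.7 ≈ 1019.89 mm.
Far limit Df = s·(H − f)/(H − s) = 1080 × (17367.7 − 60) / (17367.7 − 1080) = 1080 × 17307.7 / 16287.7 ≈ 1147.63 mm.
Depth of field = Df − Dn = 1147.63 − 1019.89 ≈ 127.74 mm.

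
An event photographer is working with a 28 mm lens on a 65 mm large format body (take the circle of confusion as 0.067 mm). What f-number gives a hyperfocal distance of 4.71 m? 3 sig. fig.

Rearrange H = f²/(N·c) + f for N: N = f² / ((H − f)·c).
N = 28² / ((4710 − 28) × 0.067) = 784 / 313.7 ≈ 2.50.

f/2.50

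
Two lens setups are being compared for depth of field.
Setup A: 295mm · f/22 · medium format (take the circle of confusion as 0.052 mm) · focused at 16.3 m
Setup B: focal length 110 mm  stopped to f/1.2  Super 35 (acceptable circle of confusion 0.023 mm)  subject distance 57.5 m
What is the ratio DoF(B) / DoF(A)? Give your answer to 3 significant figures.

Setup A: H = 295²/(22×0.052) + 295 ≈ 76365.8 mm; DoF = Df − Dn = 20643.3 − 13466.7 ≈ 7176.6 mm.
Setup B: H = 110²/(1.2×0.023) + 110 ≈ 438515.8 mm; DoF = Df − Dn = 66161 − 50844 ≈ 15317 mm.
Ratio = 15317 / 7176.6 ≈ 2.13.

2.13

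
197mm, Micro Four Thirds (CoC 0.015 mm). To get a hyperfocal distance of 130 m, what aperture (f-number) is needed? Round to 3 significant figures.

Rearrange H = f²/(N·c) + f for N: N = f² / ((H − f)·c).
N = 197² / ((130000 − 197) × 0.015) = 38809 / 1947 ≈ 19.9.

f/19.9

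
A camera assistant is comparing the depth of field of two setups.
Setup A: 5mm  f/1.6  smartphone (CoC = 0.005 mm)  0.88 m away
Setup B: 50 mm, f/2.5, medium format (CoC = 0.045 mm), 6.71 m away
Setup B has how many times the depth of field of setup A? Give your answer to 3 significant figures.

8.26

Setup A: H = 5²/(1.6×0.005) + 5 ≈ 3130.0 mm; DoF = Df − Dn = 1222.22 − 687.50 ≈ 534.72 mm.
Setup B: H = 50²/(2.5×0.045) + 50 ≈ 22272.2 mm; DoF = Df − Dn = 9581.6 − 5162.7 ≈ 4418.9 mm.
Ratio = 4418.9 / 534.72 ≈ 8.26.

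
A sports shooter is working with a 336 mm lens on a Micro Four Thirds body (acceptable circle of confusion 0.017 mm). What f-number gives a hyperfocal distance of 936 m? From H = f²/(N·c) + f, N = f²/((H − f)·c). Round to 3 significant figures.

Rearrange H = f²/(N·c) + f for N: N = f² / ((H − f)·c).
N = 336² / ((936000 − 336) × 0.017) = 112896 / 15906 ≈ 7.10.

f/7.10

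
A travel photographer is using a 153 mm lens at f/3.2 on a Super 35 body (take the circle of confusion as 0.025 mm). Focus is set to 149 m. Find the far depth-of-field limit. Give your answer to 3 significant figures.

303 m

Hyperfocal distance H = f²/(N·c) + f = 153²/(3.2 × 0.025) + 153 = 23409/0.08 + 153 ≈ 292765.5 mm ≈ 292.8 m.
Far limit Df = s·(H − f)/(H − s) = 149000 × (292765.5 − 153) / (292765.5 − 149000) = 149000 × 292612.5 / 143765.5 ≈ 303267 mm ≈ 303 m.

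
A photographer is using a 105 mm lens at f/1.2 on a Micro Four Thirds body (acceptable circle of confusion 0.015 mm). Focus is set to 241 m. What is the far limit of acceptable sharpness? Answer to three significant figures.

397 m

Hyperfocal distance H = f²/(N·c) + f = 105²/(1.2 × 0.015) + 105 = 11025/0.018 + 105 ≈ 612605.0 mm ≈ 612.6 m.
Far limit Df = s·(H − f)/(H − s) = 241000 × (612605.0 − 105) / (612605.0 − 241000) = 241000 × 612500.0 / 371605.0 ≈ 397230 mm ≈ 397 m.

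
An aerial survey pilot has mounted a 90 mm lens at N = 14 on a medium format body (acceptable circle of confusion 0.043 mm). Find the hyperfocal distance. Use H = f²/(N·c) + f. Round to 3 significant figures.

Hyperfocal distance H = f²/(N·c) + f = 90²/(14 × 0.043) + 90 = 8100/0.602 + 90 ≈ 13545.1 mm ≈ 13.5 m.

13.5 m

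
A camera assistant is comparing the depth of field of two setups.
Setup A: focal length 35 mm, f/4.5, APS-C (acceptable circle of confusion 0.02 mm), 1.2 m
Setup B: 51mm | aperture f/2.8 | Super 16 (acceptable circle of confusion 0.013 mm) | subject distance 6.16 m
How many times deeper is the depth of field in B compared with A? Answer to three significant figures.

5.13

Setup A: H = 35²/(4.5×0.02) + 35 ≈ 13646.1 mm; DoF = Df − Dn = 1312.32 − 1105.39 ≈ 206.93 mm.
Setup B: H = 51²/(2.8×0.013) + 51 ≈ 71507.0 mm; DoF = Df − Dn = 6735.9 − 5674.8 ≈ 1061.1 mm.
Ratio = 1061.1 / 206.93 ≈ 5.13.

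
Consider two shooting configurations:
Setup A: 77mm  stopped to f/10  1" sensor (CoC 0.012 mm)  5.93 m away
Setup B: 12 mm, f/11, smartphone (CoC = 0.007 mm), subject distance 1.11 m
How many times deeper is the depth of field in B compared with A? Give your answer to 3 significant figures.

1.40

Setup A: H = 77²/(10×0.012) + 77 ≈ 49485.3 mm; DoF = Df − Dn = 6726.9 − 5301.9 ≈ 1425.0 mm.
Setup B: H = 12²/(11×0.007) + 12 ≈ 1882.1 mm; DoF = Df − Dn = 2688.5 − 699.4 ≈ 1989.1 mm.
Ratio = 1989.1 / 1425.0 ≈ 1.40.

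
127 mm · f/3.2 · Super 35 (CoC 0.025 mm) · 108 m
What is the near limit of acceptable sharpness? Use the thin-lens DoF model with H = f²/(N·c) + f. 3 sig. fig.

Hyperfocal distance H = f²/(N·c) + f = 127²/(3.2 × 0.025) + 127 = 16129/0.08 + 127 ≈ 201739.5 mm ≈ 201.7 m.
Near limit Dn = s·(H − f)/(H + s − 2f) = 108000 × (201739.5 − 127) / (201739.5 + 108000 − 2 × 127) = 108000 × 201612.5 / 309485.5 ≈ 70356 mm ≈ 70.4 m.

70.4 m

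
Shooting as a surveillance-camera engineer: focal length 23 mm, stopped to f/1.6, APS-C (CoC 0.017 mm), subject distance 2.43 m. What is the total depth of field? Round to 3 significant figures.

0.611 m

Hyperfocal distance H = f²/(N·c) + f = 23²/(1.6 × 0.017) + 23 = 529/0.0272 + 23 ≈ 19471.5 mm ≈ 19.47 m.
Near limit Dn = s·(H − f)/(H + s − 2f) = 2430 × (19471.5 − 23) / (19471.5 + 2430 − 2 × 23) = 2430 × 19448.5 / 21855.5 ≈ 2162.38 mm.
Far limit Df = s·(H − f)/(H − s) = 2430 × (19471.5 − 23) / (19471.5 − 2430) = 2430 × 19448.5 / 17041.5 ≈ 2773.22 mm.
Depth of field = Df − Dn = 2773.22 − 2162.38 ≈ 610.84 mm ≈ 0.611 m.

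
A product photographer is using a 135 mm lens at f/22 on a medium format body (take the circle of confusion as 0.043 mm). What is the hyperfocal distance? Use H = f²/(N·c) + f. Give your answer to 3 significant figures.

Hyperfocal distance H = f²/(N·c) + f = 135²/(22 × 0.043) + 135 = 18225/0.946 + 135 ≈ 19400.3 mm ≈ 19.4 m.

19.4 m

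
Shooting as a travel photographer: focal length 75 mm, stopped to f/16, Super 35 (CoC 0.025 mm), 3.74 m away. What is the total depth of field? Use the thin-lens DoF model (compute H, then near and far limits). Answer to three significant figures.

Hyperfocal distance H = f²/(N·c) + f = 75²/(16 × 0.025) + 75 = 5625/0.4 + 75 ≈ 14137.5 mm ≈ 14.14 m.
Near limit Dn = s·(H − f)/(H + s − 2f) = 3740 × (14137.5 − 75) / (14137.5 + 3740 − 2 × 75) = 3740 × 14062.5 / 17727.5 ≈ 2966.8 mm.
Far limit Df = s·(H − f)/(H − s) = 3740 × (14137.5 − 75) / (14137.5 − 3740) = 3740 × 14062.5 / 10397.5 ≈ 5058.3 mm.
Depth of field = Df − Dn = 5058.3 − 2966.8 ≈ 2091.5 mm ≈ 2.09 m.

2.09 m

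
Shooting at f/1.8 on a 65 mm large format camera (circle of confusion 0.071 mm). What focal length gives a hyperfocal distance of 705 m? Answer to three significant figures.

From H = f²/(N·c) + f, with f ≪ H: f ≈ √(H·N·c) = √(705000 × 1.8 × 0.071) = √90099 ≈ 300.2 mm.
The +f correction barely moves this — solving exactly, f² + N·c·f − N·c·H = 0 ⇒ f = (−N·c + √((N·c)² + 4·N·c·H))/2 = (−0.1278 + √360396)/2 ≈ 300.10 mm, so f ≈ 300 mm.

300 mm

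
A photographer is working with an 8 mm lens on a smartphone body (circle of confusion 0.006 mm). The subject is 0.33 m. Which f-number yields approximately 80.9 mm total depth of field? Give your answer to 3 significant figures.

Write h = H − f = f²/(N·c). The thin-lens limits are Dn = s·h/(h + (s−f)) and Df = s·h/(h − (s−f)), so DoF = Df − Dn = 2·s·(s−f)·h / (h² − (s−f)²).
That is a quadratic in h: DoF·h² − 2·s·(s−f)·h − DoF·(s−f)² = 0 ⇒ h = (s−f)·(s + √(s² + DoF²)) / DoF = 322 × (330 + √(330² + 80.9²)) / 80.9 = 322 × (330 + 339.772) / 80.9 ≈ 2665.8 mm.
Then N = f²/(c·h) = 8² / (0.006 × 2665.8) = 64 / 15.995 ≈ 4.

f/4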